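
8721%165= 141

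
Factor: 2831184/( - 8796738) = - 471864/1466123 = -  2^3 * 3^1*19661^1*1466123^( - 1 ) 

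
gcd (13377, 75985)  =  91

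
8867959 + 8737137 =17605096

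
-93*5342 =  - 496806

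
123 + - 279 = -156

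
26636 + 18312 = 44948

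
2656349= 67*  39647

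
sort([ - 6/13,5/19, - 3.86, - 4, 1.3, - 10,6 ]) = [ - 10,-4, - 3.86, - 6/13  ,  5/19,1.3,6 ] 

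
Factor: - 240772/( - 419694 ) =120386/209847 = 2^1*3^( - 1)*7^1*11^( - 1)*6359^( - 1 )*8599^1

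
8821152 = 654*13488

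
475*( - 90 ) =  - 42750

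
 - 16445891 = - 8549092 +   -  7896799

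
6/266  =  3/133 = 0.02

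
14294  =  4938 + 9356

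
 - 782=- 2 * 391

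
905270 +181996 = 1087266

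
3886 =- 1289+5175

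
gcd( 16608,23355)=519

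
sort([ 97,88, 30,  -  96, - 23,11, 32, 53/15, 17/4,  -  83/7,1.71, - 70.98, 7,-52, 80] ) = [-96,- 70.98,- 52,-23, - 83/7, 1.71,53/15, 17/4, 7, 11, 30, 32,  80,88,97]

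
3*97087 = 291261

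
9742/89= 109 + 41/89=109.46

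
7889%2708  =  2473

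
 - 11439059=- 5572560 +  - 5866499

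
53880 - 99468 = -45588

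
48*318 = 15264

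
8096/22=368=368.00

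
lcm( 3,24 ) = 24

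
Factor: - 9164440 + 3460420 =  - 5704020= - 2^2 * 3^4 * 5^1*7^1 * 503^1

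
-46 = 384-430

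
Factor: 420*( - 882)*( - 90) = 2^4*3^5*5^2*7^3 = 33339600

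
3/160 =3/160=0.02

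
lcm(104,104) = 104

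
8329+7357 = 15686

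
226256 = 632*358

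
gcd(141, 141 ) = 141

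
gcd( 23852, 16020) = 356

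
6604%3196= 212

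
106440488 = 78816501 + 27623987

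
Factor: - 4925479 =-13^1*378883^1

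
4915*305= 1499075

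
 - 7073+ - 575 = -7648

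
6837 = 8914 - 2077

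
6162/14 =440+1/7= 440.14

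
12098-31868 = -19770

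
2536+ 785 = 3321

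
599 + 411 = 1010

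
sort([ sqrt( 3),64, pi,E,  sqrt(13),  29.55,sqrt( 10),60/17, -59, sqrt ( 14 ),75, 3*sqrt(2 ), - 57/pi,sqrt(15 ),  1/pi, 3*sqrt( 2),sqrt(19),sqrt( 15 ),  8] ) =[ - 59, - 57/pi, 1/pi,sqrt ( 3 ), E,pi,sqrt ( 10),60/17, sqrt( 13),sqrt( 14 ), sqrt( 15),sqrt( 15),3* sqrt ( 2),  3*sqrt( 2) , sqrt(19), 8,29.55, 64,  75 ] 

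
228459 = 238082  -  9623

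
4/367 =4/367 = 0.01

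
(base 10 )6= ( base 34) 6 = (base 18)6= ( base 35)6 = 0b110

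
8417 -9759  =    -  1342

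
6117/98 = 62+41/98 = 62.42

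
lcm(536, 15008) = 15008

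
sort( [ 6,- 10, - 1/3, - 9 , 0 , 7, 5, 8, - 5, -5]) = [-10, - 9, - 5, - 5, - 1/3 , 0, 5,  6,  7, 8 ]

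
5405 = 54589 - 49184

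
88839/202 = 88839/202 = 439.80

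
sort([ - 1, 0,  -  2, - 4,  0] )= [ - 4,-2, - 1,  0, 0]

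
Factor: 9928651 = 167^1*59453^1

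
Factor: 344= 2^3*43^1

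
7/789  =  7/789 = 0.01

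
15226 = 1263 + 13963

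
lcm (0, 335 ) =0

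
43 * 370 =15910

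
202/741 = 202/741 = 0.27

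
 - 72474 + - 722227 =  - 794701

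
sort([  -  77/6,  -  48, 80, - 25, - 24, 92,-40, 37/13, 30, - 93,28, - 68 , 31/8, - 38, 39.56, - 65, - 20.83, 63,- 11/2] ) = [  -  93, - 68,- 65, - 48,-40,  -  38 , -25, - 24,  -  20.83, -77/6,-11/2, 37/13,31/8,28, 30, 39.56,63, 80, 92 ]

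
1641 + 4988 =6629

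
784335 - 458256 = 326079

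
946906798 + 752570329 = 1699477127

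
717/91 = 7 + 80/91 = 7.88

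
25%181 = 25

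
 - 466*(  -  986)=459476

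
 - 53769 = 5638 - 59407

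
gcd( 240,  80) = 80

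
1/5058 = 1/5058 = 0.00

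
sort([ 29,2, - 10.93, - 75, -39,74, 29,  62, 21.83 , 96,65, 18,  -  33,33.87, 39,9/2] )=[ - 75,-39, - 33,-10.93, 2,9/2,  18,21.83,  29 , 29,33.87,  39, 62,65,74,96]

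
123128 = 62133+60995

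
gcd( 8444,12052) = 4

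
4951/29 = 170 + 21/29 = 170.72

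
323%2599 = 323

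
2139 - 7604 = -5465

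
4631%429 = 341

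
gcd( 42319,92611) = 1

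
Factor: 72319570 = 2^1*5^1*7231957^1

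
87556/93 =941 + 43/93  =  941.46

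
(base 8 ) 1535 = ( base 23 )1EA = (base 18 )2BF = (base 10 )861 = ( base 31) RO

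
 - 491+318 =  -  173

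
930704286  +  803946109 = 1734650395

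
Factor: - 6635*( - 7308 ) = 48488580 =2^2*3^2*5^1*7^1*29^1*1327^1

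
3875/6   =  645 + 5/6 = 645.83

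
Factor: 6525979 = 6525979^1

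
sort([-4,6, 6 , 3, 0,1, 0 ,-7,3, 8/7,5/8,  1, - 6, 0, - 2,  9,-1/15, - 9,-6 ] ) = [ - 9,-7, - 6, - 6 , - 4, - 2 , - 1/15, 0, 0, 0,5/8,  1,1 , 8/7, 3,3,6,  6 , 9] 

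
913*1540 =1406020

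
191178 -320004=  - 128826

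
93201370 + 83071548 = 176272918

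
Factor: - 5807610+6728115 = 3^1*5^1*109^1 * 563^1 = 920505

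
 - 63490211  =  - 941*67471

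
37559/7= 37559/7 = 5365.57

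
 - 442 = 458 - 900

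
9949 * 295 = 2934955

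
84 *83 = 6972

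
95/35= 2  +  5/7 = 2.71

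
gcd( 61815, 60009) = 3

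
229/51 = 229/51 = 4.49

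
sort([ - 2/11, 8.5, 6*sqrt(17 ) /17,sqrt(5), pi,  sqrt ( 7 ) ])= [ - 2/11,6*sqrt( 17 ) /17,sqrt(5), sqrt( 7) , pi, 8.5 ] 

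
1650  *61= 100650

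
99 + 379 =478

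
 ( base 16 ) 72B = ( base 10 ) 1835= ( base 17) 65g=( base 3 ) 2111222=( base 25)2NA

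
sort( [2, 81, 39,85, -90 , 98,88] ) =[ - 90,2,39, 81, 85,88,98]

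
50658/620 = 25329/310  =  81.71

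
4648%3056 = 1592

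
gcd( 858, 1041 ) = 3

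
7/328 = 7/328= 0.02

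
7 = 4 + 3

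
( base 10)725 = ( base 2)1011010101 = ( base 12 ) 505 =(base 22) 1AL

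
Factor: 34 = 2^1*17^1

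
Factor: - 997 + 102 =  - 5^1*179^1 =-895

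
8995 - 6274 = 2721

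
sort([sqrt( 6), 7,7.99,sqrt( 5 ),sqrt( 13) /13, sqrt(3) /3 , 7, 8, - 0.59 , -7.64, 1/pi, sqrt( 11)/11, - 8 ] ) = [ - 8,  -  7.64, - 0.59,sqrt( 13)/13,sqrt( 11) /11,  1/pi,sqrt( 3)/3, sqrt( 5 ),sqrt( 6),  7,7,7.99,8 ]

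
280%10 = 0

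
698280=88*7935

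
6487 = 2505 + 3982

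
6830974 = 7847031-1016057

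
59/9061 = 59/9061 = 0.01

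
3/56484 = 1/18828 = 0.00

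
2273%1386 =887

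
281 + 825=1106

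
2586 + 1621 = 4207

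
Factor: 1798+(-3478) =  - 1680 = - 2^4 * 3^1*5^1  *  7^1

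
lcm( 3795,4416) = 242880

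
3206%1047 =65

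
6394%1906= 676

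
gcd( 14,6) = 2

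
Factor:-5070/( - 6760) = 2^( - 2)*3^1 = 3/4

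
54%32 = 22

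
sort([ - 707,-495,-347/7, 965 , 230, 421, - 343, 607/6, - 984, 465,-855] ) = [-984, - 855,- 707,-495, - 343, - 347/7, 607/6, 230,421 , 465,  965] 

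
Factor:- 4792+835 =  - 3^1 * 1319^1 = - 3957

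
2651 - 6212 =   -  3561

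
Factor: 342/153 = 38/17 = 2^1*17^( - 1 )*19^1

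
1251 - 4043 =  -2792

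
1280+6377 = 7657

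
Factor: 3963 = 3^1*1321^1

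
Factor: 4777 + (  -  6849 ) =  -2^3*7^1*37^1 = - 2072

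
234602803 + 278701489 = 513304292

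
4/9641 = 4/9641 = 0.00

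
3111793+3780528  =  6892321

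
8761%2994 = 2773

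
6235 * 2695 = 16803325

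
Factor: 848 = 2^4*53^1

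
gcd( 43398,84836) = 2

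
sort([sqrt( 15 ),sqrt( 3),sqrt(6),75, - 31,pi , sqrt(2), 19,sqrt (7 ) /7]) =[ - 31,sqrt( 7 ) /7, sqrt(2),sqrt (3 ), sqrt( 6 ),pi,sqrt(15), 19,75 ]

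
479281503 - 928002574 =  - 448721071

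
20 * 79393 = 1587860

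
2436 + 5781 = 8217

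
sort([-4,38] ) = [ - 4  ,  38]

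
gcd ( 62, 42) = 2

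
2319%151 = 54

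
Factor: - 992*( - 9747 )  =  2^5*3^3*19^2*31^1 = 9669024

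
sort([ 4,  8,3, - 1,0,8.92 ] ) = [- 1,  0 , 3, 4 , 8,8.92]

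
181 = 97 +84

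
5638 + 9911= 15549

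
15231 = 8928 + 6303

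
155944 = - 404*( -386)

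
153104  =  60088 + 93016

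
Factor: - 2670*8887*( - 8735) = 2^1*3^1 * 5^2*89^1*1747^1 * 8887^1= 207266613150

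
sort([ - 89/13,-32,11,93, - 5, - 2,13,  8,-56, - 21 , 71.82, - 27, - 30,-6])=[  -  56, - 32, - 30 , -27,- 21, - 89/13,-6, - 5, - 2,8,11  ,  13,71.82,93]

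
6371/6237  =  1+134/6237 = 1.02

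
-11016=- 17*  648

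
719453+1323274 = 2042727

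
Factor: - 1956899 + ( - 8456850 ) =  - 10413749 = - 1667^1*6247^1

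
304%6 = 4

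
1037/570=1037/570=1.82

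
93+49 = 142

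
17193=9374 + 7819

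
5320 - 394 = 4926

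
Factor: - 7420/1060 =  - 7 = - 7^1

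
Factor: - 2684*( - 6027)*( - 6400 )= - 103529395200   =  - 2^10 *3^1*5^2*7^2 * 11^1*41^1* 61^1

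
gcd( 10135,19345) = 5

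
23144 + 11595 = 34739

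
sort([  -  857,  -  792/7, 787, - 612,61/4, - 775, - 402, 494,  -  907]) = [ - 907, - 857, - 775,  -  612, - 402, - 792/7,61/4,494, 787]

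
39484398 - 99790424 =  -60306026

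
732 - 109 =623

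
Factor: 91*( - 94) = - 2^1*7^1*13^1 * 47^1 = -8554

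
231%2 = 1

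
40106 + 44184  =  84290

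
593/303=1 + 290/303 = 1.96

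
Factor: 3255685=5^1*29^1*22453^1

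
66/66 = 1= 1.00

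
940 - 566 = 374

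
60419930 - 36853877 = 23566053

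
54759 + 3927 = 58686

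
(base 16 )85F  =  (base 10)2143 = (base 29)2FQ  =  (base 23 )414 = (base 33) 1vv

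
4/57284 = 1/14321= 0.00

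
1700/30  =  170/3  =  56.67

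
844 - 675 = 169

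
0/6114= 0 = 0.00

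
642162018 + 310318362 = 952480380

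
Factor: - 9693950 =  - 2^1*5^2*7^1*27697^1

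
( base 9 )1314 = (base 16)3d9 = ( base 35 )S5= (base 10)985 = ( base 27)19d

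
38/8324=19/4162  =  0.00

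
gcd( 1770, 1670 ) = 10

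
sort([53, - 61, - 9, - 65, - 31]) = [ - 65, - 61, - 31 , - 9 , 53]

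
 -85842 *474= -40689108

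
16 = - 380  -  -396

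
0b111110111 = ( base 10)503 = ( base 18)19H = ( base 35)ED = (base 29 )ha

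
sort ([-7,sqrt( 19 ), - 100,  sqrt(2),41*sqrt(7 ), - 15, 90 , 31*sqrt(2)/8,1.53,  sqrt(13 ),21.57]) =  [ - 100, - 15, - 7,sqrt( 2),  1.53 , sqrt( 13), sqrt( 19), 31*sqrt( 2)/8 , 21.57, 90, 41*sqrt (7) ]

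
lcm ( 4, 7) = 28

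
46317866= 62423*742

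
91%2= 1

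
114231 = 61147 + 53084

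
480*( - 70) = - 33600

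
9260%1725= 635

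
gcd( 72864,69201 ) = 99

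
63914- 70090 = -6176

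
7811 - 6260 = 1551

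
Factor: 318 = 2^1*3^1 *53^1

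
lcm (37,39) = 1443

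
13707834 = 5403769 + 8304065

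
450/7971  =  150/2657 = 0.06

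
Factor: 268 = 2^2*67^1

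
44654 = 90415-45761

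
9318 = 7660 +1658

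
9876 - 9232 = 644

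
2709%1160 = 389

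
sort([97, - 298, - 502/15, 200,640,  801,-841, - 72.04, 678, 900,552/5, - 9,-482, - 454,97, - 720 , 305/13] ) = [-841, - 720, - 482,- 454,  -  298, - 72.04, - 502/15, - 9,305/13,  97,97 , 552/5,200,640,678, 801,900] 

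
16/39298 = 8/19649= 0.00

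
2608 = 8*326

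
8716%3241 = 2234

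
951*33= 31383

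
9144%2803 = 735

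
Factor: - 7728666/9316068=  - 1288111/1552678 = - 2^( - 1 )* 11^1*17^ ( - 1)*45667^(  -  1 )*117101^1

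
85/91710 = 17/18342 =0.00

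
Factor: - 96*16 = -1536=- 2^9 *3^1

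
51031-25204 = 25827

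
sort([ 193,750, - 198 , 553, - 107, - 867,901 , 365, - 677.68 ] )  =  [ - 867, - 677.68,-198, - 107,193,365,553,750, 901 ] 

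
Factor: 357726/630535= 2^1*3^1*5^ ( - 1)*59621^1*126107^( - 1) 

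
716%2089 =716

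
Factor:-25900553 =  - 7^1* 19^1*23^1*8467^1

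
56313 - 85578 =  - 29265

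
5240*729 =3819960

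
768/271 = 768/271 = 2.83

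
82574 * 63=5202162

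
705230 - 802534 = - 97304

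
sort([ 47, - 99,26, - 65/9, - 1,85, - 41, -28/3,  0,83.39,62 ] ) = [- 99, - 41, - 28/3 ,-65/9,-1, 0,26,47, 62 , 83.39, 85] 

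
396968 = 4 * 99242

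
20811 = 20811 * 1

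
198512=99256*2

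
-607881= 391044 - 998925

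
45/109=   45/109  =  0.41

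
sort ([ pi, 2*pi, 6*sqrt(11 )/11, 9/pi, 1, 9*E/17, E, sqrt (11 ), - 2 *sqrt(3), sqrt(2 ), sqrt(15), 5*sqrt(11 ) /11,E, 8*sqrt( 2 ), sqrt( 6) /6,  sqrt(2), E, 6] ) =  [ - 2*sqrt(3),sqrt(6 )/6, 1, sqrt(2), sqrt( 2),9*E/17, 5*sqrt(11) /11, 6*sqrt( 11) /11, E, E, E, 9/pi, pi,sqrt( 11 ),sqrt(15), 6,2 * pi , 8 *sqrt( 2)]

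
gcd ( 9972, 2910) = 6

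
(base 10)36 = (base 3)1100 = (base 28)18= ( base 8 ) 44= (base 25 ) 1b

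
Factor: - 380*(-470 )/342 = 2^2*3^ ( - 2 )* 5^2*47^1 = 4700/9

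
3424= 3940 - 516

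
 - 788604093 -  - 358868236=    - 429735857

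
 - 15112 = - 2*7556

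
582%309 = 273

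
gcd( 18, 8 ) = 2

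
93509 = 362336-268827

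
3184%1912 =1272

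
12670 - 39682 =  - 27012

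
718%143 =3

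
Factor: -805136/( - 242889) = 2^4*3^ ( - 1 )*50321^1 *80963^(- 1)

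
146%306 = 146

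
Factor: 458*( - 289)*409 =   -  2^1  *  17^2 *229^1 *409^1 =-54136058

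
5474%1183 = 742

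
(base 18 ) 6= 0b110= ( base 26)6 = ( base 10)6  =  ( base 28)6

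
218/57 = 218/57= 3.82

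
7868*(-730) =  - 5743640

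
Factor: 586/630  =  3^(-2)*5^(-1)*7^( - 1)*293^1 =293/315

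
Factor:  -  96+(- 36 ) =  - 132 = -2^2 * 3^1  *11^1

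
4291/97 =4291/97  =  44.24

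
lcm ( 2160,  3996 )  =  79920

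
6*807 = 4842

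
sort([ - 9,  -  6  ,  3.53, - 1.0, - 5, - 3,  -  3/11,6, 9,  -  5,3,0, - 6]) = [ -9, - 6, - 6,  -  5, - 5, - 3, -1.0, - 3/11,0, 3, 3.53 , 6,9 ] 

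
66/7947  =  22/2649 = 0.01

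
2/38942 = 1/19471  =  0.00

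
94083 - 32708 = 61375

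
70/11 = 6+4/11  =  6.36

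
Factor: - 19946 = - 2^1*9973^1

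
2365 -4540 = -2175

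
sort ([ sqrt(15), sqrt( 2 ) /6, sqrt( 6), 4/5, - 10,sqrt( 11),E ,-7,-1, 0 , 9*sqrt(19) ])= [-10, - 7 , - 1,0, sqrt(2)/6, 4/5,  sqrt(6),E , sqrt(11 ) , sqrt(15), 9  *  sqrt(19)] 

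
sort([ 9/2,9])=[ 9/2 , 9]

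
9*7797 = 70173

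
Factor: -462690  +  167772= - 294918 = - 2^1*3^1* 13^1*19^1 * 199^1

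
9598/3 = 9598/3=3199.33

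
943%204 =127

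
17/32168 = 17/32168= 0.00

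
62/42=31/21= 1.48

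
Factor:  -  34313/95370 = -2^( - 1 ) *3^( - 1 )*5^(- 1)*11^(  -  1)*17^( - 2 )*34313^1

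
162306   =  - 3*(  -  54102)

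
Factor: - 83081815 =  - 5^1 * 3677^1*4519^1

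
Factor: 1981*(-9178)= - 18181618 = - 2^1*7^1*13^1*283^1*353^1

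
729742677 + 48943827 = 778686504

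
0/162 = 0 = 0.00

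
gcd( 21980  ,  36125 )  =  5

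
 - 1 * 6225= - 6225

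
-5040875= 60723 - 5101598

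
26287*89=2339543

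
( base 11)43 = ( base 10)47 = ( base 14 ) 35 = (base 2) 101111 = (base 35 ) 1c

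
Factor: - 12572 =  - 2^2 * 7^1*449^1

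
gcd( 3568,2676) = 892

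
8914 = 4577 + 4337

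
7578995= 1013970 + 6565025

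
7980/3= 2660=2660.00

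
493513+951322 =1444835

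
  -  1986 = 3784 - 5770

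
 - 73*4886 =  - 356678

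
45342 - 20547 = 24795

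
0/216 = 0 = 0.00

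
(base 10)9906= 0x26b2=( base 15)2E06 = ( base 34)8jc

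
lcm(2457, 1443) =90909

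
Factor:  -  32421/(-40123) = 3^1*101^1*107^1*40123^( - 1)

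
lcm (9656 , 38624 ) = 38624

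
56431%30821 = 25610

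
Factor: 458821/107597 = 7^( - 1)*11^1*19^( - 1 )*53^1*787^1*809^ ( - 1 )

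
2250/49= 45 + 45/49 = 45.92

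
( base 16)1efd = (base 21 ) hkg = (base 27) ANM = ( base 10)7933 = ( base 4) 1323331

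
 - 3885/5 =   -  777 = -777.00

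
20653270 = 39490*523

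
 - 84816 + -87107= - 171923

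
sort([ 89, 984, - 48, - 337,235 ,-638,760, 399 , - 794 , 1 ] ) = [ - 794, -638, - 337,-48,1,89,235,399, 760,  984 ]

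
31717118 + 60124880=91841998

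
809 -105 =704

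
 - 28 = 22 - 50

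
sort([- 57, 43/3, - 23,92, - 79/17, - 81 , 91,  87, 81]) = [ - 81, - 57, - 23 , - 79/17 , 43/3  ,  81,87, 91,92 ] 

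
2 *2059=4118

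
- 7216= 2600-9816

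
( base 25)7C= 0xbb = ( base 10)187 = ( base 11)160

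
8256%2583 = 507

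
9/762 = 3/254= 0.01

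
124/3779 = 124/3779  =  0.03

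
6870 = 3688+3182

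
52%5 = 2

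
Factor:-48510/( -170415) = 2^1*7^1*11^1*541^ (  -  1 )= 154/541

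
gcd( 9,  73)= 1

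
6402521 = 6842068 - 439547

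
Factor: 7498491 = 3^1 *7^1*11^2 * 13^1*227^1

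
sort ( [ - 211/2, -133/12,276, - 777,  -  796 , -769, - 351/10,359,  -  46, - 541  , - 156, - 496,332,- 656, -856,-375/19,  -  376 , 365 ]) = [ -856, - 796,  -  777, - 769,- 656,- 541 ,- 496,-376, -156,-211/2, - 46, -351/10, - 375/19, - 133/12, 276 , 332,359, 365]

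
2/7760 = 1/3880 = 0.00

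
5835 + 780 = 6615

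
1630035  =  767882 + 862153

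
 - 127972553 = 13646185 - 141618738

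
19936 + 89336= 109272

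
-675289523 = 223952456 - 899241979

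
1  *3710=3710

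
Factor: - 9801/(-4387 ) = 3^4*11^2 * 41^( - 1)*107^(  -  1)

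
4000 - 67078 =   -  63078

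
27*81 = 2187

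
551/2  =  275 + 1/2= 275.50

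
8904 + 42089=50993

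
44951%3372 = 1115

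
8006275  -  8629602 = - 623327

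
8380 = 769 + 7611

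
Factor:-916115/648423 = - 3^(- 2)*5^1*43^1 * 4261^1 * 72047^ (- 1) 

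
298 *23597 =7031906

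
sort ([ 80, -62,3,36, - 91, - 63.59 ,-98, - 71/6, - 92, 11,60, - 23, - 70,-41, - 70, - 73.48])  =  [ -98,  -  92, - 91,  -  73.48, - 70, - 70 , -63.59, - 62, - 41, - 23, - 71/6, 3, 11 , 36, 60, 80]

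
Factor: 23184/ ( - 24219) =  - 2^4*3^ ( - 2 )*7^1 *13^(  -  1) = - 112/117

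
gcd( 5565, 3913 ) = 7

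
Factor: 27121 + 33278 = 60399 = 3^3*2237^1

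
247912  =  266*932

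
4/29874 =2/14937 = 0.00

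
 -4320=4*( - 1080) 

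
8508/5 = 8508/5=1701.60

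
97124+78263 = 175387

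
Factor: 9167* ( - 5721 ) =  - 52444407 = - 3^1*89^1*103^1*  1907^1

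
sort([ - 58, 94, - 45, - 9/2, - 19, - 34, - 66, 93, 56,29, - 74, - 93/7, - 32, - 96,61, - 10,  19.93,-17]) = [ - 96, - 74, - 66, - 58, - 45, - 34, - 32 , - 19, - 17, - 93/7,-10 , - 9/2, 19.93 , 29,56, 61,  93, 94 ] 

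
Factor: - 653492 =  - 2^2*7^1*23339^1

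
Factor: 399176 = 2^3*41^1*1217^1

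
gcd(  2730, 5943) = 21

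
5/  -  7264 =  - 5/7264 = -0.00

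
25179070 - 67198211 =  - 42019141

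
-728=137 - 865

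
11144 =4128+7016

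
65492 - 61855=3637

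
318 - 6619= - 6301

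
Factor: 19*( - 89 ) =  - 19^1*89^1 = -  1691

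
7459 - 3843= 3616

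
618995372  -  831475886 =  - 212480514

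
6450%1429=734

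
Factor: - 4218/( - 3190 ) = 3^1*5^( - 1 )*11^( - 1)*19^1*29^( - 1)*37^1 =2109/1595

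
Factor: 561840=2^4 * 3^1*5^1*2341^1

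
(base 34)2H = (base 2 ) 1010101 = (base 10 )85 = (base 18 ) 4d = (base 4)1111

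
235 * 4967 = 1167245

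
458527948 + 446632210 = 905160158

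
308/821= 308/821=0.38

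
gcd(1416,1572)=12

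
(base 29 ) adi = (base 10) 8805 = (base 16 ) 2265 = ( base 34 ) 7KX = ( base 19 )1578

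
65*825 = 53625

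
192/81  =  2 + 10/27 =2.37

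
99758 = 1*99758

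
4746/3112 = 2373/1556 = 1.53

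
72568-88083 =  - 15515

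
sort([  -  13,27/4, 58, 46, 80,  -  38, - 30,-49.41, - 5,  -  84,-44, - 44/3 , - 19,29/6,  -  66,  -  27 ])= [ - 84, - 66,  -  49.41, - 44,  -  38,  -  30 , - 27, - 19,-44/3,  -  13, - 5,29/6, 27/4, 46, 58, 80 ]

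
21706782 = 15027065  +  6679717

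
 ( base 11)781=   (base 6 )4200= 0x3a8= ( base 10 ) 936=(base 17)341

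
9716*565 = 5489540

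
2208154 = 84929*26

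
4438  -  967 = 3471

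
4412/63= 70 + 2/63 =70.03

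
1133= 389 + 744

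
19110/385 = 546/11 = 49.64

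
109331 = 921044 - 811713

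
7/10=7/10= 0.70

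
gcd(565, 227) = 1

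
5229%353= 287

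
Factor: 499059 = 3^2*11^1*71^2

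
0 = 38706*0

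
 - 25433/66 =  - 25433/66=-  385.35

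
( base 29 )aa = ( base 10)300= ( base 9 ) 363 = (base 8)454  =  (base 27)B3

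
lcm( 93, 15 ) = 465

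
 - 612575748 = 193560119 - 806135867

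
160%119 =41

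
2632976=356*7396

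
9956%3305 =41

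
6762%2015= 717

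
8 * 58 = 464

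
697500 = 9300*75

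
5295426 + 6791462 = 12086888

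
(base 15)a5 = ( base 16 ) 9B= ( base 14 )B1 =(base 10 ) 155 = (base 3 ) 12202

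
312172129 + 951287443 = 1263459572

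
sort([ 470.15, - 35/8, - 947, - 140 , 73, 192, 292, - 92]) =[ - 947 , - 140, -92, - 35/8, 73, 192, 292,470.15 ] 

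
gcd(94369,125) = 1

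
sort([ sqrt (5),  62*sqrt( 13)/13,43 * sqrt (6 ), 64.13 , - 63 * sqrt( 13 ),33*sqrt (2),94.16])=[  -  63*sqrt( 13 ), sqrt ( 5), 62*sqrt (13 )/13, 33*sqrt( 2),  64.13, 94.16,  43*sqrt(6)]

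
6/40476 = 1/6746 = 0.00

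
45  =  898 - 853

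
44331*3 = 132993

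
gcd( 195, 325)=65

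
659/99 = 6 +65/99 =6.66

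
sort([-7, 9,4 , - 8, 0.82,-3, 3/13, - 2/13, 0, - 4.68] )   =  [-8,-7,-4.68, - 3, - 2/13, 0, 3/13, 0.82,4, 9]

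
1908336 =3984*479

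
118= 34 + 84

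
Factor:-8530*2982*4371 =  - 111182766660=- 2^2 * 3^2*5^1*7^1*31^1 * 47^1*71^1*853^1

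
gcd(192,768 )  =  192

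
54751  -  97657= - 42906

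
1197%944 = 253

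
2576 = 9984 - 7408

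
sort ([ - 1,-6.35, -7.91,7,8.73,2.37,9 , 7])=[ - 7.91, - 6.35, - 1, 2.37,7,7,8.73,9] 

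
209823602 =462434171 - 252610569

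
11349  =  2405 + 8944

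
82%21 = 19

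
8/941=8/941= 0.01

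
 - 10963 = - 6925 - 4038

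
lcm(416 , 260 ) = 2080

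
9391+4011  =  13402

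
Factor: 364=2^2*7^1*13^1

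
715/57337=715/57337 = 0.01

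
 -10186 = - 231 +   -  9955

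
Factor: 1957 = 19^1*103^1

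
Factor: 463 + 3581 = 2^2 * 3^1 * 337^1 = 4044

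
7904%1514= 334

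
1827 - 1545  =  282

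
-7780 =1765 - 9545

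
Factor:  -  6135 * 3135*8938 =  - 171906565050 = -2^1*3^2*5^2*11^1 * 19^1 * 41^1*109^1 * 409^1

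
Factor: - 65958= - 2^1*3^1*10993^1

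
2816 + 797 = 3613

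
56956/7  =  56956/7 = 8136.57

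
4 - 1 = 3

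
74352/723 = 102  +  202/241 = 102.84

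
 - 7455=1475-8930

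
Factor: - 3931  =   - 3931^1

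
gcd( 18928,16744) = 728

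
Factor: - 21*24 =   -  2^3*3^2*7^1 = - 504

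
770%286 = 198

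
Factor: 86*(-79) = - 6794 = - 2^1*43^1*79^1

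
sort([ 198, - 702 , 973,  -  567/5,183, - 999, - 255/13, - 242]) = [ - 999, - 702, - 242, - 567/5, - 255/13, 183, 198, 973]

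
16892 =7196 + 9696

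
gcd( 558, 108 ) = 18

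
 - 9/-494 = 9/494 = 0.02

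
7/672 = 1/96 = 0.01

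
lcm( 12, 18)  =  36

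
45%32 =13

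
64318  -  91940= -27622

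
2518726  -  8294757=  - 5776031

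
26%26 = 0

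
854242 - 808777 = 45465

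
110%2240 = 110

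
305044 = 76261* 4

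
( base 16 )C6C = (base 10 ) 3180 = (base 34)2PI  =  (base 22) 6CC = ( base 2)110001101100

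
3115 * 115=358225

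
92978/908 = 102  +  181/454 = 102.40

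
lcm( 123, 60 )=2460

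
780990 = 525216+255774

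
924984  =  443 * 2088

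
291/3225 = 97/1075=0.09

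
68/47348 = 17/11837 = 0.00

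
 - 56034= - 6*9339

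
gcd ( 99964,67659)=1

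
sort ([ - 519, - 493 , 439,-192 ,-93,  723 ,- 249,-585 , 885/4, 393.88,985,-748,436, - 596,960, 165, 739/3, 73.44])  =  [-748, - 596,-585, - 519,-493, - 249,-192,-93,73.44, 165,885/4, 739/3, 393.88,436, 439, 723, 960, 985 ] 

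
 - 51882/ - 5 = 10376 + 2/5 = 10376.40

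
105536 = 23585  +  81951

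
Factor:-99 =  - 3^2*11^1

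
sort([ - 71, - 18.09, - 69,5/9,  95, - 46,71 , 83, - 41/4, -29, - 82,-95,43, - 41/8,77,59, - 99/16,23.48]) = [ - 95, - 82, - 71, - 69, - 46,-29, - 18.09 , -41/4,-99/16,-41/8,5/9, 23.48,43, 59,71,77,  83, 95] 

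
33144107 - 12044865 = 21099242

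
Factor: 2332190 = 2^1*5^1*7^1*33317^1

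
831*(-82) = -68142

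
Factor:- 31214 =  - 2^1*15607^1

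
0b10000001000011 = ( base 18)178f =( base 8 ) 20103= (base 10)8259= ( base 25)D59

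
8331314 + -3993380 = 4337934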